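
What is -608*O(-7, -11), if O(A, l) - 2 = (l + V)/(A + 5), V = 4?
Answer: -3344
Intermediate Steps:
O(A, l) = 2 + (4 + l)/(5 + A) (O(A, l) = 2 + (l + 4)/(A + 5) = 2 + (4 + l)/(5 + A))
-608*O(-7, -11) = -608*(14 - 11 + 2*(-7))/(5 - 7) = -608*(14 - 11 - 14)/(-2) = -(-304)*(-11) = -608*11/2 = -3344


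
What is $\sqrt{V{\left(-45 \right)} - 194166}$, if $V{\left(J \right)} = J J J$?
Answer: $3 i \sqrt{31699} \approx 534.13 i$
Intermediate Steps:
$V{\left(J \right)} = J^{3}$ ($V{\left(J \right)} = J J^{2} = J^{3}$)
$\sqrt{V{\left(-45 \right)} - 194166} = \sqrt{\left(-45\right)^{3} - 194166} = \sqrt{-91125 - 194166} = \sqrt{-285291} = 3 i \sqrt{31699}$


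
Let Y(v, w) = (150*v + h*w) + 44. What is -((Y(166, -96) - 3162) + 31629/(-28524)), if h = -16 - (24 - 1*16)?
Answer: -228999145/9508 ≈ -24085.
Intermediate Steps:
h = -24 (h = -16 - (24 - 16) = -16 - 1*8 = -16 - 8 = -24)
Y(v, w) = 44 - 24*w + 150*v (Y(v, w) = (150*v - 24*w) + 44 = (-24*w + 150*v) + 44 = 44 - 24*w + 150*v)
-((Y(166, -96) - 3162) + 31629/(-28524)) = -(((44 - 24*(-96) + 150*166) - 3162) + 31629/(-28524)) = -(((44 + 2304 + 24900) - 3162) + 31629*(-1/28524)) = -((27248 - 3162) - 10543/9508) = -(24086 - 10543/9508) = -1*228999145/9508 = -228999145/9508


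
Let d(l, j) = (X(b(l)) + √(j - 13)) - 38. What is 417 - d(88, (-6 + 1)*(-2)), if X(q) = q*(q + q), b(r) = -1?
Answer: 453 - I*√3 ≈ 453.0 - 1.732*I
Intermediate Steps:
X(q) = 2*q² (X(q) = q*(2*q) = 2*q²)
d(l, j) = -36 + √(-13 + j) (d(l, j) = (2*(-1)² + √(j - 13)) - 38 = (2*1 + √(-13 + j)) - 38 = (2 + √(-13 + j)) - 38 = -36 + √(-13 + j))
417 - d(88, (-6 + 1)*(-2)) = 417 - (-36 + √(-13 + (-6 + 1)*(-2))) = 417 - (-36 + √(-13 - 5*(-2))) = 417 - (-36 + √(-13 + 10)) = 417 - (-36 + √(-3)) = 417 - (-36 + I*√3) = 417 + (36 - I*√3) = 453 - I*√3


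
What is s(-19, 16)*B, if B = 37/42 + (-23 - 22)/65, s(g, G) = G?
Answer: 824/273 ≈ 3.0183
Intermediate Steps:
B = 103/546 (B = 37*(1/42) - 45*1/65 = 37/42 - 9/13 = 103/546 ≈ 0.18864)
s(-19, 16)*B = 16*(103/546) = 824/273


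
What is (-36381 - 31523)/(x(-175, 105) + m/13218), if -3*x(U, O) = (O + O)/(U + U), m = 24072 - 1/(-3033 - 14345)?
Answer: -77988560206080/2321318489 ≈ -33597.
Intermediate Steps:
m = 418323217/17378 (m = 24072 - 1/(-17378) = 24072 - 1*(-1/17378) = 24072 + 1/17378 = 418323217/17378 ≈ 24072.)
x(U, O) = -O/(3*U) (x(U, O) = -(O + O)/(3*(U + U)) = -2*O/(3*(2*U)) = -2*O*1/(2*U)/3 = -O/(3*U))
(-36381 - 31523)/(x(-175, 105) + m/13218) = (-36381 - 31523)/(-1/3*105/(-175) + (418323217/17378)/13218) = -67904/(-1/3*105*(-1/175) + (418323217/17378)*(1/13218)) = -67904/(1/5 + 418323217/229702404) = -67904/2321318489/1148512020 = -67904*1148512020/2321318489 = -77988560206080/2321318489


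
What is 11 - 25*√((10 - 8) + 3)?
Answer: 11 - 25*√5 ≈ -44.902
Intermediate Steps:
11 - 25*√((10 - 8) + 3) = 11 - 25*√(2 + 3) = 11 - 25*√5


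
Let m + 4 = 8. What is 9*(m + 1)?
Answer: 45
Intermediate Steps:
m = 4 (m = -4 + 8 = 4)
9*(m + 1) = 9*(4 + 1) = 9*5 = 45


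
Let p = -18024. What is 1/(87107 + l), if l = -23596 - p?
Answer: 1/81535 ≈ 1.2265e-5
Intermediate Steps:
l = -5572 (l = -23596 - 1*(-18024) = -23596 + 18024 = -5572)
1/(87107 + l) = 1/(87107 - 5572) = 1/81535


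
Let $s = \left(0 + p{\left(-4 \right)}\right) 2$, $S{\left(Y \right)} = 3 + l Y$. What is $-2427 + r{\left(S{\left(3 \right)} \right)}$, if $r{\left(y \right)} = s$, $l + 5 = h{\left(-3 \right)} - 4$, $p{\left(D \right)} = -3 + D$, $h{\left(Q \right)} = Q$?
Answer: $-2441$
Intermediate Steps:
$l = -12$ ($l = -5 - 7 = -12$)
$S{\left(Y \right)} = 3 - 12 Y$
$s = -14$ ($s = \left(0 - 7\right) 2 = \left(-7\right) 2 = -14$)
$r{\left(y \right)} = -14$
$-2427 + r{\left(S{\left(3 \right)} \right)} = -2427 - 14 = -2441$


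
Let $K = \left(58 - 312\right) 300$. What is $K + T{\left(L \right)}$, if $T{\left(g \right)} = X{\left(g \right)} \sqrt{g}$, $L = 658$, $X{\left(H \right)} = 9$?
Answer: $-76200 + 9 \sqrt{658} \approx -75969.0$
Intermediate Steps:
$T{\left(g \right)} = 9 \sqrt{g}$
$K = -76200$ ($K = \left(-254\right) 300 = -76200$)
$K + T{\left(L \right)} = -76200 + 9 \sqrt{658}$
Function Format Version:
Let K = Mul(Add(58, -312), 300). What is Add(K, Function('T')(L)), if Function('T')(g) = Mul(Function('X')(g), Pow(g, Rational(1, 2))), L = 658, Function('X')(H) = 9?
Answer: Add(-76200, Mul(9, Pow(658, Rational(1, 2)))) ≈ -75969.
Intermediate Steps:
Function('T')(g) = Mul(9, Pow(g, Rational(1, 2)))
K = -76200 (K = Mul(-254, 300) = -76200)
Add(K, Function('T')(L)) = Add(-76200, Mul(9, Pow(658, Rational(1, 2))))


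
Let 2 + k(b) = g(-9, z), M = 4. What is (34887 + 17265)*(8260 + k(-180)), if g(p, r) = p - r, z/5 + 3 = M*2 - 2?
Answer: 429419568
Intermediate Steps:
z = 15 (z = -15 + 5*(4*2 - 2) = -15 + 5*(8 - 2) = -15 + 5*6 = -15 + 30 = 15)
k(b) = -26 (k(b) = -2 + (-9 - 1*15) = -2 + (-9 - 15) = -2 - 24 = -26)
(34887 + 17265)*(8260 + k(-180)) = (34887 + 17265)*(8260 - 26) = 52152*8234 = 429419568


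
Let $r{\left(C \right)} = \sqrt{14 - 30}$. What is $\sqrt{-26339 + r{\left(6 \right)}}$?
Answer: $\sqrt{-26339 + 4 i} \approx 0.012 + 162.29 i$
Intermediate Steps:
$r{\left(C \right)} = 4 i$ ($r{\left(C \right)} = \sqrt{-16} = 4 i$)
$\sqrt{-26339 + r{\left(6 \right)}} = \sqrt{-26339 + 4 i}$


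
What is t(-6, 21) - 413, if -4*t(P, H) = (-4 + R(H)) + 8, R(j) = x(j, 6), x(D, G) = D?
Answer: -1677/4 ≈ -419.25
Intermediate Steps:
R(j) = j
t(P, H) = -1 - H/4 (t(P, H) = -((-4 + H) + 8)/4 = -(4 + H)/4 = -1 - H/4)
t(-6, 21) - 413 = (-1 - ¼*21) - 413 = (-1 - 21/4) - 413 = -25/4 - 413 = -1677/4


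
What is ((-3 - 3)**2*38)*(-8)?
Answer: -10944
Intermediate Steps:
((-3 - 3)**2*38)*(-8) = ((-6)**2*38)*(-8) = (36*38)*(-8) = 1368*(-8) = -10944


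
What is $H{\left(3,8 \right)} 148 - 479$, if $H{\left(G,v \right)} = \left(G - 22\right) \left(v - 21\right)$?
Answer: $36077$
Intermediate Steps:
$H{\left(G,v \right)} = \left(-22 + G\right) \left(-21 + v\right)$
$H{\left(3,8 \right)} 148 - 479 = \left(462 - 176 - 63 + 3 \cdot 8\right) 148 - 479 = \left(462 - 176 - 63 + 24\right) 148 - 479 = 247 \cdot 148 - 479 = 36556 - 479 = 36077$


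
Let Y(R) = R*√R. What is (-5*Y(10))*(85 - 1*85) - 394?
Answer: -394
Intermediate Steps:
Y(R) = R^(3/2)
(-5*Y(10))*(85 - 1*85) - 394 = (-50*√10)*(85 - 1*85) - 394 = (-50*√10)*(85 - 85) - 394 = -50*√10*0 - 394 = 0 - 394 = -394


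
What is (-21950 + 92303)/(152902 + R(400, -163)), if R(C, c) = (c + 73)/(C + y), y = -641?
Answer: 16955073/36849472 ≈ 0.46012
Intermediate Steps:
R(C, c) = (73 + c)/(-641 + C) (R(C, c) = (c + 73)/(C - 641) = (73 + c)/(-641 + C))
(-21950 + 92303)/(152902 + R(400, -163)) = (-21950 + 92303)/(152902 + (73 - 163)/(-641 + 400)) = 70353/(152902 - 90/(-241)) = 70353/(152902 - 1/241*(-90)) = 70353/(152902 + 90/241) = 70353/(36849472/241) = 70353*(241/36849472) = 16955073/36849472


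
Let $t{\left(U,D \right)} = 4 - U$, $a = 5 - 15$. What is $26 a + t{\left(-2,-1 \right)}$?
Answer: $-254$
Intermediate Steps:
$a = -10$
$26 a + t{\left(-2,-1 \right)} = 26 \left(-10\right) + \left(4 - -2\right) = -260 + \left(4 + 2\right) = -260 + 6 = -254$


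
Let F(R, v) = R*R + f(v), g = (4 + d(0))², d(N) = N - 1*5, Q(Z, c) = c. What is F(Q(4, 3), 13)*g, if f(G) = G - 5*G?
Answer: -43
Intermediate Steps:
d(N) = -5 + N (d(N) = N - 5 = -5 + N)
f(G) = -4*G
g = 1 (g = (4 + (-5 + 0))² = (4 - 5)² = (-1)² = 1)
F(R, v) = R² - 4*v (F(R, v) = R*R - 4*v = R² - 4*v)
F(Q(4, 3), 13)*g = (3² - 4*13)*1 = (9 - 52)*1 = -43*1 = -43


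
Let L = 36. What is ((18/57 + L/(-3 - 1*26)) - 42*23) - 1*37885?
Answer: -21407411/551 ≈ -38852.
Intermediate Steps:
((18/57 + L/(-3 - 1*26)) - 42*23) - 1*37885 = ((18/57 + 36/(-3 - 1*26)) - 42*23) - 1*37885 = ((18*(1/57) + 36/(-3 - 26)) - 966) - 37885 = ((6/19 + 36/(-29)) - 966) - 37885 = ((6/19 + 36*(-1/29)) - 966) - 37885 = ((6/19 - 36/29) - 966) - 37885 = (-510/551 - 966) - 37885 = -532776/551 - 37885 = -21407411/551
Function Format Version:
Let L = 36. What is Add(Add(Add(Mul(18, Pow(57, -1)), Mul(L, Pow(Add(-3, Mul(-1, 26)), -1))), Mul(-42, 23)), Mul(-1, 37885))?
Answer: Rational(-21407411, 551) ≈ -38852.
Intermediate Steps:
Add(Add(Add(Mul(18, Pow(57, -1)), Mul(L, Pow(Add(-3, Mul(-1, 26)), -1))), Mul(-42, 23)), Mul(-1, 37885)) = Add(Add(Add(Mul(18, Pow(57, -1)), Mul(36, Pow(Add(-3, Mul(-1, 26)), -1))), Mul(-42, 23)), Mul(-1, 37885)) = Add(Add(Add(Mul(18, Rational(1, 57)), Mul(36, Pow(Add(-3, -26), -1))), -966), -37885) = Add(Add(Add(Rational(6, 19), Mul(36, Pow(-29, -1))), -966), -37885) = Add(Add(Add(Rational(6, 19), Mul(36, Rational(-1, 29))), -966), -37885) = Add(Add(Add(Rational(6, 19), Rational(-36, 29)), -966), -37885) = Add(Add(Rational(-510, 551), -966), -37885) = Add(Rational(-532776, 551), -37885) = Rational(-21407411, 551)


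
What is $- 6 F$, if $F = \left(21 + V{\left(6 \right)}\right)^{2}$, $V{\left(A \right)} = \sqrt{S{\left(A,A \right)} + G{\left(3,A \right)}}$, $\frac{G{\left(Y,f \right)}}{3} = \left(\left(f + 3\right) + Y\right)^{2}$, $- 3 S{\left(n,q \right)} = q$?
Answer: $-5226 - 252 \sqrt{430} \approx -10452.0$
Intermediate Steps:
$S{\left(n,q \right)} = - \frac{q}{3}$
$G{\left(Y,f \right)} = 3 \left(3 + Y + f\right)^{2}$ ($G{\left(Y,f \right)} = 3 \left(\left(f + 3\right) + Y\right)^{2} = 3 \left(\left(3 + f\right) + Y\right)^{2} = 3 \left(3 + Y + f\right)^{2}$)
$V{\left(A \right)} = \sqrt{3 \left(6 + A\right)^{2} - \frac{A}{3}}$ ($V{\left(A \right)} = \sqrt{- \frac{A}{3} + 3 \left(3 + 3 + A\right)^{2}} = \sqrt{- \frac{A}{3} + 3 \left(6 + A\right)^{2}} = \sqrt{3 \left(6 + A\right)^{2} - \frac{A}{3}}$)
$F = \left(21 + \sqrt{430}\right)^{2}$ ($F = \left(21 + \frac{\sqrt{\left(-3\right) 6 + 27 \left(6 + 6\right)^{2}}}{3}\right)^{2} = \left(21 + \frac{\sqrt{-18 + 27 \cdot 12^{2}}}{3}\right)^{2} = \left(21 + \frac{\sqrt{-18 + 27 \cdot 144}}{3}\right)^{2} = \left(21 + \frac{\sqrt{-18 + 3888}}{3}\right)^{2} = \left(21 + \frac{\sqrt{3870}}{3}\right)^{2} = \left(21 + \frac{3 \sqrt{430}}{3}\right)^{2} = \left(21 + \sqrt{430}\right)^{2} \approx 1741.9$)
$- 6 F = - 6 \left(21 + \sqrt{430}\right)^{2}$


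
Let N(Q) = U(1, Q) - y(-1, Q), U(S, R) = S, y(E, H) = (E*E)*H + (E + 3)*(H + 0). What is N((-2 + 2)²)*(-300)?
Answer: -300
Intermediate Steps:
y(E, H) = H*E² + H*(3 + E) (y(E, H) = E²*H + (3 + E)*H = H*E² + H*(3 + E))
N(Q) = 1 - 3*Q (N(Q) = 1 - Q*(3 - 1 + (-1)²) = 1 - Q*(3 - 1 + 1) = 1 - Q*3 = 1 - 3*Q)
N((-2 + 2)²)*(-300) = (1 - 3*(-2 + 2)²)*(-300) = (1 - 3*0²)*(-300) = (1 - 3*0)*(-300) = (1 + 0)*(-300) = 1*(-300) = -300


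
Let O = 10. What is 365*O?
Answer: 3650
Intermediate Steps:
365*O = 365*10 = 3650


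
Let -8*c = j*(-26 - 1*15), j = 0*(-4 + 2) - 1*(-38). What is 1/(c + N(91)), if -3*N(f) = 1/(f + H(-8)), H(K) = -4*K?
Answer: 1476/287447 ≈ 0.0051349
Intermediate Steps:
N(f) = -1/(3*(32 + f)) (N(f) = -1/(3*(f - 4*(-8))) = -1/(3*(f + 32)) = -1/(3*(32 + f)))
j = 38 (j = 0*(-2) + 38 = 0 + 38 = 38)
c = 779/4 (c = -19*(-26 - 1*15)/4 = -19*(-26 - 15)/4 = -19*(-41)/4 = -⅛*(-1558) = 779/4 ≈ 194.75)
1/(c + N(91)) = 1/(779/4 - 1/(96 + 3*91)) = 1/(779/4 - 1/(96 + 273)) = 1/(779/4 - 1/369) = 1/(287447/1476) = 1476/287447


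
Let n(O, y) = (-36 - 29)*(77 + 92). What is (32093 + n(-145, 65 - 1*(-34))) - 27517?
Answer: -6409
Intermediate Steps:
n(O, y) = -10985 (n(O, y) = -65*169 = -10985)
(32093 + n(-145, 65 - 1*(-34))) - 27517 = (32093 - 10985) - 27517 = 21108 - 27517 = -6409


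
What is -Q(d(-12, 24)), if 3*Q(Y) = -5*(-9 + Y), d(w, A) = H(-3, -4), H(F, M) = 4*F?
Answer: -35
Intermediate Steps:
d(w, A) = -12 (d(w, A) = 4*(-3) = -12)
Q(Y) = 15 - 5*Y/3 (Q(Y) = (-5*(-9 + Y))/3 = (45 - 5*Y)/3 = 15 - 5*Y/3)
-Q(d(-12, 24)) = -(15 - 5/3*(-12)) = -(15 + 20) = -1*35 = -35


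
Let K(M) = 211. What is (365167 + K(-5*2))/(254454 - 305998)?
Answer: -182689/25772 ≈ -7.0887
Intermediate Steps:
(365167 + K(-5*2))/(254454 - 305998) = (365167 + 211)/(254454 - 305998) = 365378/(-51544) = 365378*(-1/51544) = -182689/25772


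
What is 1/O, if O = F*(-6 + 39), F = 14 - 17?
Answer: -1/99 ≈ -0.010101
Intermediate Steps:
F = -3
O = -99 (O = -3*(-6 + 39) = -3*33 = -99)
1/O = 1/(-99) = -1/99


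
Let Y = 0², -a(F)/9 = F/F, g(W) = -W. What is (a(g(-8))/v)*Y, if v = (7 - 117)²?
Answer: 0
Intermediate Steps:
a(F) = -9 (a(F) = -9*F/F = -9*1 = -9)
Y = 0
v = 12100 (v = (-110)² = 12100)
(a(g(-8))/v)*Y = -9/12100*0 = 0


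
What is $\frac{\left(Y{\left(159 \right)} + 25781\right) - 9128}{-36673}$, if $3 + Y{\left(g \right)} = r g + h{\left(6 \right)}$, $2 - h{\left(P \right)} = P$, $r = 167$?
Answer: $- \frac{3323}{2821} \approx -1.178$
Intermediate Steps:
$h{\left(P \right)} = 2 - P$
$Y{\left(g \right)} = -7 + 167 g$ ($Y{\left(g \right)} = -3 + \left(167 g + \left(2 - 6\right)\right) = -3 + \left(167 g - 4\right) = -3 + \left(-4 + 167 g\right) = -7 + 167 g$)
$\frac{\left(Y{\left(159 \right)} + 25781\right) - 9128}{-36673} = \frac{\left(\left(-7 + 167 \cdot 159\right) + 25781\right) - 9128}{-36673} = \left(\left(\left(-7 + 26553\right) + 25781\right) - 9128\right) \left(- \frac{1}{36673}\right) = \left(\left(26546 + 25781\right) - 9128\right) \left(- \frac{1}{36673}\right) = \left(52327 - 9128\right) \left(- \frac{1}{36673}\right) = 43199 \left(- \frac{1}{36673}\right) = - \frac{3323}{2821}$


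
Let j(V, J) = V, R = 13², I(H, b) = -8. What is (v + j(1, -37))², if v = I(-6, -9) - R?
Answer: 30976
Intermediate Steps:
R = 169
v = -177 (v = -8 - 1*169 = -8 - 169 = -177)
(v + j(1, -37))² = (-177 + 1)² = (-176)² = 30976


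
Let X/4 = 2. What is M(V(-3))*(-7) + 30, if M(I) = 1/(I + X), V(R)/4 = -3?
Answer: 127/4 ≈ 31.750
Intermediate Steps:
X = 8 (X = 4*2 = 8)
V(R) = -12 (V(R) = 4*(-3) = -12)
M(I) = 1/(8 + I) (M(I) = 1/(I + 8) = 1/(8 + I))
M(V(-3))*(-7) + 30 = -7/(8 - 12) + 30 = -7/(-4) + 30 = -1/4*(-7) + 30 = 7/4 + 30 = 127/4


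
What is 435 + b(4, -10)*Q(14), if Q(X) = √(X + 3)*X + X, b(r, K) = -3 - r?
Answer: 337 - 98*√17 ≈ -67.064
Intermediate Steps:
Q(X) = X + X*√(3 + X) (Q(X) = √(3 + X)*X + X = X*√(3 + X) + X = X + X*√(3 + X))
435 + b(4, -10)*Q(14) = 435 + (-3 - 1*4)*(14*(1 + √(3 + 14))) = 435 + (-3 - 4)*(14*(1 + √17)) = 435 - 7*(14 + 14*√17) = 435 + (-98 - 98*√17) = 337 - 98*√17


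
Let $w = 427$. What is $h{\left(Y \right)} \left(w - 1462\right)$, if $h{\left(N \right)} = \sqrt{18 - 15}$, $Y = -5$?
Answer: $- 1035 \sqrt{3} \approx -1792.7$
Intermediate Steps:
$h{\left(N \right)} = \sqrt{3}$
$h{\left(Y \right)} \left(w - 1462\right) = \sqrt{3} \left(427 - 1462\right) = \sqrt{3} \left(-1035\right) = - 1035 \sqrt{3}$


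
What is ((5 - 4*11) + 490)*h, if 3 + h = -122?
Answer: -56375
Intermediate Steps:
h = -125 (h = -3 - 122 = -125)
((5 - 4*11) + 490)*h = ((5 - 4*11) + 490)*(-125) = ((5 - 44) + 490)*(-125) = (-39 + 490)*(-125) = 451*(-125) = -56375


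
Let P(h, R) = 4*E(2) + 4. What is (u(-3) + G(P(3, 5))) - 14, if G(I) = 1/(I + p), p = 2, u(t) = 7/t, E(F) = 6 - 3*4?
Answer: -295/18 ≈ -16.389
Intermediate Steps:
E(F) = -6 (E(F) = 6 - 12 = -6)
P(h, R) = -20 (P(h, R) = 4*(-6) + 4 = -24 + 4 = -20)
G(I) = 1/(2 + I) (G(I) = 1/(I + 2) = 1/(2 + I))
(u(-3) + G(P(3, 5))) - 14 = (7/(-3) + 1/(2 - 20)) - 14 = (7*(-1/3) + 1/(-18)) - 14 = (-7/3 - 1/18) - 14 = -43/18 - 14 = -295/18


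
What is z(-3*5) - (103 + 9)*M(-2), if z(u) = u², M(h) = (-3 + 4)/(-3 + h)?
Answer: 1237/5 ≈ 247.40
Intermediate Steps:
M(h) = 1/(-3 + h)
z(-3*5) - (103 + 9)*M(-2) = (-3*5)² - (103 + 9)/(-3 - 2) = (-15)² - 112/(-5) = 225 - 112*(-1)/5 = 225 - 1*(-112/5) = 225 + 112/5 = 1237/5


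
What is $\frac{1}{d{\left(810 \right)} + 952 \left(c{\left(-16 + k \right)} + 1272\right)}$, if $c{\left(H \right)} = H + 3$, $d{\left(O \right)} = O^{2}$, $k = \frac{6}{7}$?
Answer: $\frac{1}{1855484} \approx 5.3894 \cdot 10^{-7}$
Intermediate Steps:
$k = \frac{6}{7}$ ($k = 6 \cdot \frac{1}{7} = \frac{6}{7} \approx 0.85714$)
$c{\left(H \right)} = 3 + H$
$\frac{1}{d{\left(810 \right)} + 952 \left(c{\left(-16 + k \right)} + 1272\right)} = \frac{1}{810^{2} + 952 \left(\left(3 + \left(-16 + \frac{6}{7}\right)\right) + 1272\right)} = \frac{1}{656100 + 952 \left(\left(3 - \frac{106}{7}\right) + 1272\right)} = \frac{1}{656100 + 952 \left(- \frac{85}{7} + 1272\right)} = \frac{1}{656100 + 952 \cdot \frac{8819}{7}} = \frac{1}{656100 + 1199384} = \frac{1}{1855484}$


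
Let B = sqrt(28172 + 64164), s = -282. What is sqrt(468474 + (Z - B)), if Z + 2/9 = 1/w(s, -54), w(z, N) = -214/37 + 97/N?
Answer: sqrt(967088523013210 - 8257356900*sqrt(5771))/45435 ≈ 684.23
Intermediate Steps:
w(z, N) = -214/37 + 97/N (w(z, N) = -214*1/37 + 97/N = -214/37 + 97/N)
Z = -48272/136305 (Z = -2/9 + 1/(-214/37 + 97/(-54)) = -2/9 + 1/(-214/37 + 97*(-1/54)) = -2/9 + 1/(-214/37 - 97/54) = -2/9 + 1/(-15145/1998) = -2/9 - 1998/15145 = -48272/136305 ≈ -0.35415)
B = 4*sqrt(5771) (B = sqrt(92336) = 4*sqrt(5771) ≈ 303.87)
sqrt(468474 + (Z - B)) = sqrt(468474 + (-48272/136305 - 4*sqrt(5771))) = sqrt(63855300298/136305 - 4*sqrt(5771))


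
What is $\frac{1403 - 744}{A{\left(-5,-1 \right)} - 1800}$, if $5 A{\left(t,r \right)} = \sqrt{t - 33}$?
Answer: $- \frac{14827500}{40500019} - \frac{3295 i \sqrt{38}}{81000038} \approx -0.36611 - 0.00025076 i$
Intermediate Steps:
$A{\left(t,r \right)} = \frac{\sqrt{-33 + t}}{5}$ ($A{\left(t,r \right)} = \frac{\sqrt{t - 33}}{5} = \frac{\sqrt{-33 + t}}{5}$)
$\frac{1403 - 744}{A{\left(-5,-1 \right)} - 1800} = \frac{1403 - 744}{\frac{\sqrt{-33 - 5}}{5} - 1800} = \frac{659}{\frac{\sqrt{-38}}{5} - 1800} = \frac{659}{\frac{i \sqrt{38}}{5} - 1800} = \frac{659}{-1800 + \frac{i \sqrt{38}}{5}}$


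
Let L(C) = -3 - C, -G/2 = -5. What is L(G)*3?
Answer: -39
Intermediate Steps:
G = 10 (G = -2*(-5) = 10)
L(G)*3 = (-3 - 1*10)*3 = (-3 - 10)*3 = -13*3 = -39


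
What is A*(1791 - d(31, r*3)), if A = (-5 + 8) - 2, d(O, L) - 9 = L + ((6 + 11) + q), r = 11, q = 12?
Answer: 1720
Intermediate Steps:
d(O, L) = 38 + L (d(O, L) = 9 + (L + ((6 + 11) + 12)) = 9 + (L + (17 + 12)) = 9 + (L + 29) = 9 + (29 + L) = 38 + L)
A = 1 (A = 3 - 2 = 1)
A*(1791 - d(31, r*3)) = 1*(1791 - (38 + 11*3)) = 1*(1791 - (38 + 33)) = 1*(1791 - 1*71) = 1*(1791 - 71) = 1*1720 = 1720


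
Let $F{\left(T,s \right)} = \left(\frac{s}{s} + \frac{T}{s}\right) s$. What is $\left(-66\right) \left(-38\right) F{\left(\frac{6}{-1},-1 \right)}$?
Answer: $-17556$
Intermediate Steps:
$F{\left(T,s \right)} = s \left(1 + \frac{T}{s}\right)$ ($F{\left(T,s \right)} = \left(1 + \frac{T}{s}\right) s = s \left(1 + \frac{T}{s}\right)$)
$\left(-66\right) \left(-38\right) F{\left(\frac{6}{-1},-1 \right)} = \left(-66\right) \left(-38\right) \left(\frac{6}{-1} - 1\right) = 2508 \left(6 \left(-1\right) - 1\right) = 2508 \left(-6 - 1\right) = 2508 \left(-7\right) = -17556$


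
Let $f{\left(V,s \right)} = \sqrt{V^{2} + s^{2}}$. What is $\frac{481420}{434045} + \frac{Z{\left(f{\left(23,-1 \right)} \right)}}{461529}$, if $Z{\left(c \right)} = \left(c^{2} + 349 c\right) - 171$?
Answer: $\frac{44469022667}{40064870961} + \frac{349 \sqrt{530}}{461529} \approx 1.1273$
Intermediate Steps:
$Z{\left(c \right)} = -171 + c^{2} + 349 c$
$\frac{481420}{434045} + \frac{Z{\left(f{\left(23,-1 \right)} \right)}}{461529} = \frac{481420}{434045} + \frac{-171 + \left(\sqrt{23^{2} + \left(-1\right)^{2}}\right)^{2} + 349 \sqrt{23^{2} + \left(-1\right)^{2}}}{461529} = 481420 \cdot \frac{1}{434045} + \left(-171 + \left(\sqrt{529 + 1}\right)^{2} + 349 \sqrt{529 + 1}\right) \frac{1}{461529} = \frac{96284}{86809} + \left(-171 + \left(\sqrt{530}\right)^{2} + 349 \sqrt{530}\right) \frac{1}{461529} = \frac{96284}{86809} + \left(-171 + 530 + 349 \sqrt{530}\right) \frac{1}{461529} = \frac{96284}{86809} + \left(359 + 349 \sqrt{530}\right) \frac{1}{461529} = \frac{96284}{86809} + \left(\frac{359}{461529} + \frac{349 \sqrt{530}}{461529}\right) = \frac{44469022667}{40064870961} + \frac{349 \sqrt{530}}{461529}$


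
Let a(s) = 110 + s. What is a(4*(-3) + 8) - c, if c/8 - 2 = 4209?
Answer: -33582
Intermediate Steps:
c = 33688 (c = 16 + 8*4209 = 16 + 33672 = 33688)
a(4*(-3) + 8) - c = (110 + (4*(-3) + 8)) - 1*33688 = (110 + (-12 + 8)) - 33688 = (110 - 4) - 33688 = 106 - 33688 = -33582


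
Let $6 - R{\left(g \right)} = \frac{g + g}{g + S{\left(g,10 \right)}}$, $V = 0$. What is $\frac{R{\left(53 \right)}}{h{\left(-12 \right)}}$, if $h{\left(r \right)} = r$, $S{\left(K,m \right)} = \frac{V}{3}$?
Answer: $- \frac{1}{3} \approx -0.33333$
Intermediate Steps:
$S{\left(K,m \right)} = 0$ ($S{\left(K,m \right)} = \frac{0}{3} = 0 \cdot \frac{1}{3} = 0$)
$R{\left(g \right)} = 4$ ($R{\left(g \right)} = 6 - \frac{g + g}{g + 0} = 6 - \frac{2 g}{g} = 6 - 2 = 4$)
$\frac{R{\left(53 \right)}}{h{\left(-12 \right)}} = \frac{4}{-12} = 4 \left(- \frac{1}{12}\right) = - \frac{1}{3}$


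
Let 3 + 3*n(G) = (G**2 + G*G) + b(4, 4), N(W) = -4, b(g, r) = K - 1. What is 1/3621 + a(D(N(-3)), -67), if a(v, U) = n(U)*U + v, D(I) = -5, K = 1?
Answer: -725817379/3621 ≈ -2.0045e+5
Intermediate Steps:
b(g, r) = 0 (b(g, r) = 1 - 1 = 0)
n(G) = -1 + 2*G**2/3 (n(G) = -1 + ((G**2 + G*G) + 0)/3 = -1 + ((G**2 + G**2) + 0)/3 = -1 + (2*G**2 + 0)/3 = -1 + (2*G**2)/3 = -1 + 2*G**2/3)
a(v, U) = v + U*(-1 + 2*U**2/3) (a(v, U) = (-1 + 2*U**2/3)*U + v = U*(-1 + 2*U**2/3) + v = v + U*(-1 + 2*U**2/3))
1/3621 + a(D(N(-3)), -67) = 1/3621 + (-5 - 1*(-67) + (2/3)*(-67)**3) = 1/3621 + (-5 + 67 + (2/3)*(-300763)) = 1/3621 + (-5 + 67 - 601526/3) = 1/3621 - 601340/3 = -725817379/3621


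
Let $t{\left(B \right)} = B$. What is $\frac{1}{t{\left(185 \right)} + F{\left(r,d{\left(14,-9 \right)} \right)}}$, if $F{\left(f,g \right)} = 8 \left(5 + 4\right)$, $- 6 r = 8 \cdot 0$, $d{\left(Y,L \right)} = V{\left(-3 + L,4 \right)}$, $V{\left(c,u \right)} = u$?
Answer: $\frac{1}{257} \approx 0.0038911$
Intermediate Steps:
$d{\left(Y,L \right)} = 4$
$r = 0$ ($r = - \frac{8 \cdot 0}{6} = \left(- \frac{1}{6}\right) 0 = 0$)
$F{\left(f,g \right)} = 72$ ($F{\left(f,g \right)} = 8 \cdot 9 = 72$)
$\frac{1}{t{\left(185 \right)} + F{\left(r,d{\left(14,-9 \right)} \right)}} = \frac{1}{185 + 72} = \frac{1}{257}$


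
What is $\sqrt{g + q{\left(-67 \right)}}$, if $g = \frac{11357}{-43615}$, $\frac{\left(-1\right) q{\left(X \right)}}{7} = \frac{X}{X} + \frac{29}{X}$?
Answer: $\frac{i \sqrt{36125785612345}}{2922205} \approx 2.0568 i$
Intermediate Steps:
$q{\left(X \right)} = -7 - \frac{203}{X}$ ($q{\left(X \right)} = - 7 \left(\frac{X}{X} + \frac{29}{X}\right) = - 7 \left(1 + \frac{29}{X}\right) = -7 - \frac{203}{X}$)
$g = - \frac{11357}{43615}$ ($g = 11357 \left(- \frac{1}{43615}\right) = - \frac{11357}{43615} \approx -0.26039$)
$\sqrt{g + q{\left(-67 \right)}} = \sqrt{- \frac{11357}{43615} - \left(7 + \frac{203}{-67}\right)} = \sqrt{- \frac{11357}{43615} - \frac{266}{67}} = \sqrt{- \frac{12362509}{2922205}} = \frac{i \sqrt{36125785612345}}{2922205}$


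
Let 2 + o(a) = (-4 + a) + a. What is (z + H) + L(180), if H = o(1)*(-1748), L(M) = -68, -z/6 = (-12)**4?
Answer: -117492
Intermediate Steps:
z = -124416 (z = -6*(-12)**4 = -6*20736 = -124416)
o(a) = -6 + 2*a (o(a) = -2 + ((-4 + a) + a) = -2 + (-4 + 2*a) = -6 + 2*a)
H = 6992 (H = (-6 + 2*1)*(-1748) = (-6 + 2)*(-1748) = -4*(-1748) = 6992)
(z + H) + L(180) = (-124416 + 6992) - 68 = -117424 - 68 = -117492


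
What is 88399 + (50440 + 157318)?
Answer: 296157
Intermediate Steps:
88399 + (50440 + 157318) = 88399 + 207758 = 296157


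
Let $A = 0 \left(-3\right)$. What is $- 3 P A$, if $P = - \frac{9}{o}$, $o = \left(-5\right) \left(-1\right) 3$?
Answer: $0$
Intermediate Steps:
$o = 15$ ($o = 5 \cdot 3 = 15$)
$A = 0$
$P = - \frac{3}{5}$ ($P = - \frac{9}{15} = \left(-9\right) \frac{1}{15} = - \frac{3}{5} \approx -0.6$)
$- 3 P A = \left(-3\right) \left(- \frac{3}{5}\right) 0 = \frac{9}{5} \cdot 0 = 0$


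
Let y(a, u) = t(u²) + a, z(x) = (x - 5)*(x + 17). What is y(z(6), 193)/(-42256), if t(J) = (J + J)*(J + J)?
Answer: -5549952027/42256 ≈ -1.3134e+5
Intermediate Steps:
t(J) = 4*J² (t(J) = (2*J)*(2*J) = 4*J²)
z(x) = (-5 + x)*(17 + x)
y(a, u) = a + 4*u⁴ (y(a, u) = 4*(u²)² + a = 4*u⁴ + a = a + 4*u⁴)
y(z(6), 193)/(-42256) = ((-85 + 6² + 12*6) + 4*193⁴)/(-42256) = ((-85 + 36 + 72) + 4*1387488001)*(-1/42256) = (23 + 5549952004)*(-1/42256) = 5549952027*(-1/42256) = -5549952027/42256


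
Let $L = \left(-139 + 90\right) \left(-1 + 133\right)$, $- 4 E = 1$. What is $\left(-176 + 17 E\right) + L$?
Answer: $- \frac{26593}{4} \approx -6648.3$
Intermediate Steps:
$E = - \frac{1}{4}$ ($E = \left(- \frac{1}{4}\right) 1 = - \frac{1}{4} \approx -0.25$)
$L = -6468$ ($L = \left(-49\right) 132 = -6468$)
$\left(-176 + 17 E\right) + L = \left(-176 + 17 \left(- \frac{1}{4}\right)\right) - 6468 = \left(-176 - \frac{17}{4}\right) - 6468 = - \frac{721}{4} - 6468 = - \frac{26593}{4}$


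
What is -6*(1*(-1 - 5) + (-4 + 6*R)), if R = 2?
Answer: -12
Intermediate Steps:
-6*(1*(-1 - 5) + (-4 + 6*R)) = -6*(1*(-1 - 5) + (-4 + 6*2)) = -6*(1*(-6) + (-4 + 12)) = -6*(-6 + 8) = -6*2 = -12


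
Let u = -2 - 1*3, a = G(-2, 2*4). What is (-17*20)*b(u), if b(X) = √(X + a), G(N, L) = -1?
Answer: -340*I*√6 ≈ -832.83*I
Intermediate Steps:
a = -1
u = -5 (u = -2 - 3 = -5)
b(X) = √(-1 + X) (b(X) = √(X - 1) = √(-1 + X))
(-17*20)*b(u) = (-17*20)*√(-1 - 5) = -340*I*√6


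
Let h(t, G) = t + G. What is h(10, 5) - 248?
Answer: -233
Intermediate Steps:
h(t, G) = G + t
h(10, 5) - 248 = (5 + 10) - 248 = 15 - 248 = -233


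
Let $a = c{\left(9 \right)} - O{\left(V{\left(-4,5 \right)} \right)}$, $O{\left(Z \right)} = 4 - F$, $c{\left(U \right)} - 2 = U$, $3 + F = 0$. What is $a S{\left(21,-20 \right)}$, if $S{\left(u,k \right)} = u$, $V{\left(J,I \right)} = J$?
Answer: $84$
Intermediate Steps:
$F = -3$ ($F = -3 + 0 = -3$)
$c{\left(U \right)} = 2 + U$
$O{\left(Z \right)} = 7$ ($O{\left(Z \right)} = 4 - -3 = 4 + 3 = 7$)
$a = 4$ ($a = \left(2 + 9\right) - 7 = 11 - 7 = 4$)
$a S{\left(21,-20 \right)} = 4 \cdot 21 = 84$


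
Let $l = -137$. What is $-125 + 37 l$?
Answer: $-5194$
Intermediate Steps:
$-125 + 37 l = -125 + 37 \left(-137\right) = -125 - 5069 = -5194$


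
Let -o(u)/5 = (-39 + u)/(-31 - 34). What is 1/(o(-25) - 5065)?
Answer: -13/65909 ≈ -0.00019724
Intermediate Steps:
o(u) = -3 + u/13 (o(u) = -5*(-39 + u)/(-31 - 34) = -5*(-39 + u)/(-65) = -5*(-39 + u)*(-1)/65 = -5*(3/5 - u/65) = -3 + u/13)
1/(o(-25) - 5065) = 1/((-3 + (1/13)*(-25)) - 5065) = 1/((-3 - 25/13) - 5065) = 1/(-64/13 - 5065) = 1/(-65909/13) = -13/65909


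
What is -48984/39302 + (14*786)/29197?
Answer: -1657320/1906147 ≈ -0.86946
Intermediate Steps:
-48984/39302 + (14*786)/29197 = -48984*1/39302 + 11004*(1/29197) = -24492/19651 + 1572/4171 = -1657320/1906147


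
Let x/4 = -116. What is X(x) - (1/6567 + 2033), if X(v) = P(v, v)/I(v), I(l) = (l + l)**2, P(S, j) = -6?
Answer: -5748709801205/2827697664 ≈ -2033.0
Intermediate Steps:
x = -464 (x = 4*(-116) = -464)
I(l) = 4*l**2 (I(l) = (2*l)**2 = 4*l**2)
X(v) = -3/(2*v**2) (X(v) = -6*1/(4*v**2) = -3/(2*v**2))
X(x) - (1/6567 + 2033) = -3/2/(-464)**2 - (1/6567 + 2033) = -3/2*1/215296 - (1/6567 + 2033) = -3/430592 - 1*13350712/6567 = -3/430592 - 13350712/6567 = -5748709801205/2827697664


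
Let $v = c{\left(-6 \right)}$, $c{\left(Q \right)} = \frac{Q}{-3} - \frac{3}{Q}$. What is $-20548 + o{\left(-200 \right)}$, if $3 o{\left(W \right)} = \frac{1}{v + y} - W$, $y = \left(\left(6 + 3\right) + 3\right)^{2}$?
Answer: $- \frac{6001030}{293} \approx -20481.0$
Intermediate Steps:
$c{\left(Q \right)} = - \frac{3}{Q} - \frac{Q}{3}$ ($c{\left(Q \right)} = Q \left(- \frac{1}{3}\right) - \frac{3}{Q} = - \frac{Q}{3} - \frac{3}{Q} = - \frac{3}{Q} - \frac{Q}{3}$)
$v = \frac{5}{2}$ ($v = - \frac{3}{-6} - -2 = \left(-3\right) \left(- \frac{1}{6}\right) + 2 = \frac{1}{2} + 2 = \frac{5}{2} \approx 2.5$)
$y = 144$ ($y = \left(9 + 3\right)^{2} = 12^{2} = 144$)
$o{\left(W \right)} = \frac{2}{879} - \frac{W}{3}$ ($o{\left(W \right)} = \frac{\frac{1}{\frac{5}{2} + 144} - W}{3} = \frac{\frac{1}{\frac{293}{2}} - W}{3} = \frac{\frac{2}{293} - W}{3} = \frac{2}{879} - \frac{W}{3}$)
$-20548 + o{\left(-200 \right)} = -20548 + \left(\frac{2}{879} - - \frac{200}{3}\right) = -20548 + \left(\frac{2}{879} + \frac{200}{3}\right) = -20548 + \frac{19534}{293} = - \frac{6001030}{293}$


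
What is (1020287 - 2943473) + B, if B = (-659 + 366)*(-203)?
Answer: -1863707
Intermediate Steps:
B = 59479 (B = -293*(-203) = 59479)
(1020287 - 2943473) + B = (1020287 - 2943473) + 59479 = -1923186 + 59479 = -1863707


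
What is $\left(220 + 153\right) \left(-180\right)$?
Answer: $-67140$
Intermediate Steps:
$\left(220 + 153\right) \left(-180\right) = 373 \left(-180\right) = -67140$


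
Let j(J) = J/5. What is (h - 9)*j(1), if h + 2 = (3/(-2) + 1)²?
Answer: -43/20 ≈ -2.1500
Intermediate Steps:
h = -7/4 (h = -2 + (3/(-2) + 1)² = -2 + (3*(-½) + 1)² = -2 + (-3/2 + 1)² = -2 + (-½)² = -2 + ¼ = -7/4 ≈ -1.7500)
j(J) = J/5 (j(J) = J*(⅕) = J/5)
(h - 9)*j(1) = (-7/4 - 9)*((⅕)*1) = -43/4*⅕ = -43/20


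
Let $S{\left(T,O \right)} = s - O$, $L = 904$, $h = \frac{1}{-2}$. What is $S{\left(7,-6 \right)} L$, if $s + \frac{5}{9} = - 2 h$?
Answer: $\frac{52432}{9} \approx 5825.8$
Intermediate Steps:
$h = - \frac{1}{2} \approx -0.5$
$s = \frac{4}{9}$ ($s = - \frac{5}{9} - -1 = - \frac{5}{9} + 1 = \frac{4}{9} \approx 0.44444$)
$S{\left(T,O \right)} = \frac{4}{9} - O$
$S{\left(7,-6 \right)} L = \left(\frac{4}{9} - -6\right) 904 = \left(\frac{4}{9} + 6\right) 904 = \frac{58}{9} \cdot 904 = \frac{52432}{9}$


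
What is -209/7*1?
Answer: -209/7 ≈ -29.857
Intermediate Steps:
-209/7*1 = -209/7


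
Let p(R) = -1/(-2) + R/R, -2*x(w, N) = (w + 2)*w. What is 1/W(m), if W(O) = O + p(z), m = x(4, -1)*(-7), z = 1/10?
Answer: 2/171 ≈ 0.011696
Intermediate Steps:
z = 1/10 ≈ 0.10000
x(w, N) = -w*(2 + w)/2 (x(w, N) = -(w + 2)*w/2 = -(2 + w)*w/2 = -w*(2 + w)/2)
p(R) = 3/2 (p(R) = -1*(-1/2) + 1 = 1/2 + 1 = 3/2)
m = 84 (m = -1/2*4*(2 + 4)*(-7) = -1/2*4*6*(-7) = -12*(-7) = 84)
W(O) = 3/2 + O (W(O) = O + 3/2 = 3/2 + O)
1/W(m) = 1/(3/2 + 84) = 1/(171/2) = 2/171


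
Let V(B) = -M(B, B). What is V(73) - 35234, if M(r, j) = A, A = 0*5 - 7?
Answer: -35227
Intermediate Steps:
A = -7 (A = 0 - 7 = -7)
M(r, j) = -7
V(B) = 7 (V(B) = -1*(-7) = 7)
V(73) - 35234 = 7 - 35234 = -35227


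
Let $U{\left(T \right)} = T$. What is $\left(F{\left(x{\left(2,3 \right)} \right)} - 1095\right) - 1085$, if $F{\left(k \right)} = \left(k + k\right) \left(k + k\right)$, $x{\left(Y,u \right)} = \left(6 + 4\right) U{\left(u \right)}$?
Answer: $1420$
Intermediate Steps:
$x{\left(Y,u \right)} = 10 u$ ($x{\left(Y,u \right)} = \left(6 + 4\right) u = 10 u$)
$F{\left(k \right)} = 4 k^{2}$ ($F{\left(k \right)} = 2 k 2 k = 4 k^{2}$)
$\left(F{\left(x{\left(2,3 \right)} \right)} - 1095\right) - 1085 = \left(4 \left(10 \cdot 3\right)^{2} - 1095\right) - 1085 = \left(4 \cdot 30^{2} - 1095\right) - 1085 = \left(4 \cdot 900 - 1095\right) - 1085 = \left(3600 - 1095\right) - 1085 = 2505 - 1085 = 1420$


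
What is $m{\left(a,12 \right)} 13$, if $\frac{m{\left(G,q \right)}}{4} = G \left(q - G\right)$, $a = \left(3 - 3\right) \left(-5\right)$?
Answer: $0$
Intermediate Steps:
$a = 0$ ($a = 0 \left(-5\right) = 0$)
$m{\left(G,q \right)} = 4 G \left(q - G\right)$
$m{\left(a,12 \right)} 13 = 4 \cdot 0 \left(12 - 0\right) 13 = 4 \cdot 0 \left(12 + 0\right) 13 = 4 \cdot 0 \cdot 12 \cdot 13 = 0 \cdot 13 = 0$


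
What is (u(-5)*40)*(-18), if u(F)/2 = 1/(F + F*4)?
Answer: 288/5 ≈ 57.600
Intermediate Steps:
u(F) = 2/(5*F) (u(F) = 2/(F + F*4) = 2/(F + 4*F) = 2/((5*F)) = 2*(1/(5*F)) = 2/(5*F))
(u(-5)*40)*(-18) = (((⅖)/(-5))*40)*(-18) = (((⅖)*(-⅕))*40)*(-18) = -2/25*40*(-18) = -16/5*(-18) = 288/5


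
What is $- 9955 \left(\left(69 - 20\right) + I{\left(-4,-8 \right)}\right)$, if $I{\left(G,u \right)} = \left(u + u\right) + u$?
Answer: $-248875$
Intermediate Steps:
$I{\left(G,u \right)} = 3 u$ ($I{\left(G,u \right)} = 2 u + u = 3 u$)
$- 9955 \left(\left(69 - 20\right) + I{\left(-4,-8 \right)}\right) = - 9955 \left(\left(69 - 20\right) + 3 \left(-8\right)\right) = - 9955 \left(49 - 24\right) = \left(-9955\right) 25 = -248875$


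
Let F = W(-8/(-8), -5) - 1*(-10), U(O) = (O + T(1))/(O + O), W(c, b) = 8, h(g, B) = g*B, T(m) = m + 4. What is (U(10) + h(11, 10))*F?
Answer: 3987/2 ≈ 1993.5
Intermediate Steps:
T(m) = 4 + m
h(g, B) = B*g
U(O) = (5 + O)/(2*O) (U(O) = (O + (4 + 1))/(O + O) = (O + 5)/((2*O)) = (5 + O)*(1/(2*O)) = (5 + O)/(2*O))
F = 18 (F = 8 - 1*(-10) = 8 + 10 = 18)
(U(10) + h(11, 10))*F = ((½)*(5 + 10)/10 + 10*11)*18 = ((½)*(⅒)*15 + 110)*18 = (¾ + 110)*18 = (443/4)*18 = 3987/2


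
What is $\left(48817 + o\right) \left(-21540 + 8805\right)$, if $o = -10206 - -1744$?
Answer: $-513920925$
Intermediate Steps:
$o = -8462$ ($o = -10206 + 1744 = -8462$)
$\left(48817 + o\right) \left(-21540 + 8805\right) = \left(48817 - 8462\right) \left(-21540 + 8805\right) = 40355 \left(-12735\right) = -513920925$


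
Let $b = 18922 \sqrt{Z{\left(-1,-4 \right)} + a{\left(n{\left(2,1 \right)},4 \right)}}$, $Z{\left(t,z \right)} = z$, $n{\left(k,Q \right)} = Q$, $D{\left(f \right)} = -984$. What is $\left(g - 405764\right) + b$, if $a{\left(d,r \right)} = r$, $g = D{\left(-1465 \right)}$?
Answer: $-406748$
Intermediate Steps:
$g = -984$
$b = 0$ ($b = 18922 \sqrt{-4 + 4} = 18922 \sqrt{0} = 18922 \cdot 0 = 0$)
$\left(g - 405764\right) + b = \left(-984 - 405764\right) + 0 = -406748 + 0 = -406748$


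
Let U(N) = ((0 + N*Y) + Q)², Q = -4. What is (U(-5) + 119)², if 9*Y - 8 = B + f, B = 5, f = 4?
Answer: 589518400/6561 ≈ 89852.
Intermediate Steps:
Y = 17/9 (Y = 8/9 + (5 + 4)/9 = 8/9 + (⅑)*9 = 8/9 + 1 = 17/9 ≈ 1.8889)
U(N) = (-4 + 17*N/9)² (U(N) = ((0 + N*(17/9)) - 4)² = ((0 + 17*N/9) - 4)² = (17*N/9 - 4)² = (-4 + 17*N/9)²)
(U(-5) + 119)² = ((-36 + 17*(-5))²/81 + 119)² = ((-36 - 85)²/81 + 119)² = ((1/81)*(-121)² + 119)² = ((1/81)*14641 + 119)² = (14641/81 + 119)² = (24280/81)² = 589518400/6561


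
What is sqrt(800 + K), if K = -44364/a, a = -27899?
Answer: 2*sqrt(155980268009)/27899 ≈ 28.312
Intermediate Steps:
K = 44364/27899 (K = -44364/(-27899) = -44364*(-1/27899) = 44364/27899 ≈ 1.5902)
sqrt(800 + K) = sqrt(800 + 44364/27899) = sqrt(22363564/27899) = 2*sqrt(155980268009)/27899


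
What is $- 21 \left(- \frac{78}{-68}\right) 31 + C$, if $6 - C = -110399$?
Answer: $\frac{3728381}{34} \approx 1.0966 \cdot 10^{5}$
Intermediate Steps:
$C = 110405$ ($C = 6 - -110399 = 6 + 110399 = 110405$)
$- 21 \left(- \frac{78}{-68}\right) 31 + C = - 21 \left(- \frac{78}{-68}\right) 31 + 110405 = - 21 \left(\left(-78\right) \left(- \frac{1}{68}\right)\right) 31 + 110405 = \left(-21\right) \frac{39}{34} \cdot 31 + 110405 = \left(- \frac{819}{34}\right) 31 + 110405 = - \frac{25389}{34} + 110405 = \frac{3728381}{34}$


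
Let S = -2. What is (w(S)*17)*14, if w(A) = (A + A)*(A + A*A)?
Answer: -1904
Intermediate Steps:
w(A) = 2*A*(A + A²) (w(A) = (2*A)*(A + A²) = 2*A*(A + A²))
(w(S)*17)*14 = ((2*(-2)²*(1 - 2))*17)*14 = ((2*4*(-1))*17)*14 = -8*17*14 = -136*14 = -1904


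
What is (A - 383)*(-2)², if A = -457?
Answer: -3360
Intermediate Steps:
(A - 383)*(-2)² = (-457 - 383)*(-2)² = -840*4 = -3360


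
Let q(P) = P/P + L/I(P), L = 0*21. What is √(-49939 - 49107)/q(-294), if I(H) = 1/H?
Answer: I*√99046 ≈ 314.72*I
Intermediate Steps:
L = 0
q(P) = 1 (q(P) = P/P + 0/(1/P) = 1 + 0*P = 1 + 0 = 1)
√(-49939 - 49107)/q(-294) = √(-49939 - 49107)/1 = √(-99046)*1 = (I*√99046)*1 = I*√99046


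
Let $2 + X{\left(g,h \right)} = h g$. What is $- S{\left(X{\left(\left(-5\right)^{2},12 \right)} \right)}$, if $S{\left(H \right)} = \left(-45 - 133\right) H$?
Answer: $53044$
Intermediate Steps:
$X{\left(g,h \right)} = -2 + g h$ ($X{\left(g,h \right)} = -2 + h g = -2 + g h$)
$S{\left(H \right)} = - 178 H$
$- S{\left(X{\left(\left(-5\right)^{2},12 \right)} \right)} = - \left(-178\right) \left(-2 + \left(-5\right)^{2} \cdot 12\right) = - \left(-178\right) \left(-2 + 25 \cdot 12\right) = - \left(-178\right) \left(-2 + 300\right) = - \left(-178\right) 298 = \left(-1\right) \left(-53044\right) = 53044$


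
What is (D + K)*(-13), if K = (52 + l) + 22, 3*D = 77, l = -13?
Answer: -3380/3 ≈ -1126.7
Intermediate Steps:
D = 77/3 (D = (1/3)*77 = 77/3 ≈ 25.667)
K = 61 (K = (52 - 13) + 22 = 39 + 22 = 61)
(D + K)*(-13) = (77/3 + 61)*(-13) = (260/3)*(-13) = -3380/3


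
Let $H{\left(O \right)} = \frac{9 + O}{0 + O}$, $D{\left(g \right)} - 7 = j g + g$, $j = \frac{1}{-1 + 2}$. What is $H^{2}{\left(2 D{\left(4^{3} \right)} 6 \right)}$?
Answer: $\frac{32761}{32400} \approx 1.0111$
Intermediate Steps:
$j = 1$ ($j = 1^{-1} = 1$)
$D{\left(g \right)} = 7 + 2 g$ ($D{\left(g \right)} = 7 + \left(1 g + g\right) = 7 + \left(g + g\right) = 7 + 2 g$)
$H{\left(O \right)} = \frac{9 + O}{O}$
$H^{2}{\left(2 D{\left(4^{3} \right)} 6 \right)} = \left(\frac{9 + 2 \left(7 + 2 \cdot 4^{3}\right) 6}{2 \left(7 + 2 \cdot 4^{3}\right) 6}\right)^{2} = \left(\frac{9 + 2 \left(7 + 2 \cdot 64\right) 6}{2 \left(7 + 2 \cdot 64\right) 6}\right)^{2} = \left(\frac{9 + 2 \left(7 + 128\right) 6}{2 \left(7 + 128\right) 6}\right)^{2} = \left(\frac{9 + 2 \cdot 135 \cdot 6}{2 \cdot 135 \cdot 6}\right)^{2} = \left(\frac{9 + 270 \cdot 6}{270 \cdot 6}\right)^{2} = \left(\frac{9 + 1620}{1620}\right)^{2} = \left(\frac{1}{1620} \cdot 1629\right)^{2} = \left(\frac{181}{180}\right)^{2} = \frac{32761}{32400}$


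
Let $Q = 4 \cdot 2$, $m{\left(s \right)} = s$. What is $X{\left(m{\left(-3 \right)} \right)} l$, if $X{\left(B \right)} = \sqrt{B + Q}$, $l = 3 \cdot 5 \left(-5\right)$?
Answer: $- 75 \sqrt{5} \approx -167.71$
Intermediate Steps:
$Q = 8$
$l = -75$ ($l = 15 \left(-5\right) = -75$)
$X{\left(B \right)} = \sqrt{8 + B}$ ($X{\left(B \right)} = \sqrt{B + 8} = \sqrt{8 + B}$)
$X{\left(m{\left(-3 \right)} \right)} l = \sqrt{8 - 3} \left(-75\right) = \sqrt{5} \left(-75\right) = - 75 \sqrt{5}$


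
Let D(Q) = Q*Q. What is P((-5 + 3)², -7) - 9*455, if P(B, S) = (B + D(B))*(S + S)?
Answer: -4375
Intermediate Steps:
D(Q) = Q²
P(B, S) = 2*S*(B + B²) (P(B, S) = (B + B²)*(S + S) = (B + B²)*(2*S) = 2*S*(B + B²))
P((-5 + 3)², -7) - 9*455 = 2*(-5 + 3)²*(-7)*(1 + (-5 + 3)²) - 9*455 = 2*(-2)²*(-7)*(1 + (-2)²) - 4095 = 2*4*(-7)*(1 + 4) - 4095 = 2*4*(-7)*5 - 4095 = -280 - 4095 = -4375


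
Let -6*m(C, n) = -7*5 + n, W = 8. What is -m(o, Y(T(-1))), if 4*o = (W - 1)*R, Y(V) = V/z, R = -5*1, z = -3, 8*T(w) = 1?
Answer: -841/144 ≈ -5.8403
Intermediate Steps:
T(w) = 1/8 (T(w) = (1/8)*1 = 1/8)
R = -5
Y(V) = -V/3 (Y(V) = V/(-3) = V*(-1/3) = -V/3)
o = -35/4 (o = ((8 - 1)*(-5))/4 = (7*(-5))/4 = (1/4)*(-35) = -35/4 ≈ -8.7500)
m(C, n) = 35/6 - n/6 (m(C, n) = -(-7*5 + n)/6 = -(-35 + n)/6 = 35/6 - n/6)
-m(o, Y(T(-1))) = -(35/6 - (-1)/(18*8)) = -(35/6 - 1/6*(-1/24)) = -(35/6 + 1/144) = -1*841/144 = -841/144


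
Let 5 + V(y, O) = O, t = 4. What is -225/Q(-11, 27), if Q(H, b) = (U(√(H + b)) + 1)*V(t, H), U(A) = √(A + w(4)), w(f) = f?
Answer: -225/112 + 225*√2/56 ≈ 3.6732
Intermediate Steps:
V(y, O) = -5 + O
U(A) = √(4 + A) (U(A) = √(A + 4) = √(4 + A))
Q(H, b) = (1 + √(4 + √(H + b)))*(-5 + H) (Q(H, b) = (√(4 + √(H + b)) + 1)*(-5 + H) = (1 + √(4 + √(H + b)))*(-5 + H))
-225/Q(-11, 27) = -225*1/((1 + √(4 + √(-11 + 27)))*(-5 - 11)) = -225*(-1/(16*(1 + √(4 + √16)))) = -225*(-1/(16*(1 + √(4 + 4)))) = -225*(-1/(16*(1 + √8))) = -225*(-1/(16*(1 + 2*√2))) = -225/(-16 - 32*√2)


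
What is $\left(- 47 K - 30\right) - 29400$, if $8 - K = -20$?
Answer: $-30746$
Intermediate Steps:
$K = 28$ ($K = 8 - -20 = 8 + 20 = 28$)
$\left(- 47 K - 30\right) - 29400 = \left(\left(-47\right) 28 - 30\right) - 29400 = \left(-1316 - 30\right) - 29400 = -1346 - 29400 = -30746$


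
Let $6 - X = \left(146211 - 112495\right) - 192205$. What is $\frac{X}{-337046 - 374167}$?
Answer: $- \frac{158495}{711213} \approx -0.22285$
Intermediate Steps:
$X = 158495$ ($X = 6 - \left(\left(146211 - 112495\right) - 192205\right) = 6 - \left(33716 - 192205\right) = 6 - -158489 = 6 + 158489 = 158495$)
$\frac{X}{-337046 - 374167} = \frac{158495}{-337046 - 374167} = \frac{158495}{-711213} = 158495 \left(- \frac{1}{711213}\right) = - \frac{158495}{711213}$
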